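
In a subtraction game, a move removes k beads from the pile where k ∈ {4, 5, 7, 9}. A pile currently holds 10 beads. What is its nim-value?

2

Grundy values for subtraction set {4, 5, 7, 9}:
k:     0  1  2  3  4  5  6  7  8  9 10
g(k):  0  0  0  0  1  1  1  1  2  2  2
So g(10) = 2.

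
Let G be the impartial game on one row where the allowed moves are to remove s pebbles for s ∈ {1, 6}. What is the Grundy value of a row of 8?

1

Build the Grundy sequence with g(k) = mex{g(k−s) : s ∈ {1, 6}, s ≤ k}:
g(0) = mex{} = 0
g(1) = mex{0} = 1
g(2) = mex{1} = 0
g(3) = mex{0} = 1
g(4) = mex{1} = 0
g(5) = mex{0} = 1
g(6) = mex{0,1} = 2
g(7) = mex{1,2} = 0
g(8) = mex{0} = 1
So g(8) = 1.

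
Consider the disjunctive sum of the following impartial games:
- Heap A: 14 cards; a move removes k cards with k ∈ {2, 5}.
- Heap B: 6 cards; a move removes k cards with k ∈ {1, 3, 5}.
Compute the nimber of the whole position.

0

For heap A, compute g(0), g(1), … with moves {2, 5}:
k:     0  1  2  3  4  5  6  7  8  9 10 11 12 13 14
g(k):  0  0  1  1  0  2  1  0  0  1  1  0  2  1  0
So g(14) = 0.
Build the Grundy sequence for heap B with g(k) = mex{g(k−s) : s ∈ {1, 3, 5}, s ≤ k}:
k:     0  1  2  3  4  5  6
g(k):  0  1  0  1  0  1  0
So g(6) = 0.
By the Sprague-Grundy theorem, the Grundy value of a sum of independent games is the XOR of the component values.
Combined value = 0 XOR 0 = 0.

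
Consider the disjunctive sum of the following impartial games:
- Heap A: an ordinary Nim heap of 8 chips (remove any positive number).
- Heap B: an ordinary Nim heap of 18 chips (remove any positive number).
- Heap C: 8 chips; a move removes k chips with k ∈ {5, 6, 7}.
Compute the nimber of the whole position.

27

Heap A is a plain Nim heap of size 8, so its Grundy value is 8.
Heap B is a plain Nim heap of size 18, so its Grundy value is 18.
Grundy values for heap C (subtraction set {5, 6, 7}):
g(0) = mex{} = 0
g(1) = mex{} = 0
g(2) = mex{} = 0
g(3) = mex{} = 0
g(4) = mex{} = 0
g(5) = mex{0} = 1
g(6) = mex{0} = 1
g(7) = mex{0} = 1
g(8) = mex{0} = 1
So g(8) = 1.
By the Sprague-Grundy theorem, the Grundy value of a sum of independent games is the XOR of the component values.
Combined value = 8 XOR 18 XOR 1 = 27.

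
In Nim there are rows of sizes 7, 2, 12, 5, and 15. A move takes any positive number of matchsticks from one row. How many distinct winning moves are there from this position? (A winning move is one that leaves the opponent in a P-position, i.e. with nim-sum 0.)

Nim-sum: 7 ⊕ 2 ⊕ 12 ⊕ 5 ⊕ 15 = 3.
The overall nim-sum is X = 3. A row of size p has a winning move iff p XOR X < p (reduce it to p XOR X).
  7: 7 XOR 3 = 4 < 7 — winning move (to 4).
  2: 2 XOR 3 = 1 < 2 — winning move (to 1).
  12: 12 XOR 3 = 15 ≥ 12 — no move.
  5: 5 XOR 3 = 6 ≥ 5 — no move.
  15: 15 XOR 3 = 12 < 15 — winning move (to 12).
That gives 3 winning moves.

3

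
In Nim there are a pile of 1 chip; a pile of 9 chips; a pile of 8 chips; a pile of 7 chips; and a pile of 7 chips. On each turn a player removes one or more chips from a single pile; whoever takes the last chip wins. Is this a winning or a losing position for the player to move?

Nim-sum: 1 ^ 9 ^ 8 ^ 7 ^ 7 = 0.
The nim-sum is 0, so this is a P-position: the player to move is in a losing position under optimal play.

Losing position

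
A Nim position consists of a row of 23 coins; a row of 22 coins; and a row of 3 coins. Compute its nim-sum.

2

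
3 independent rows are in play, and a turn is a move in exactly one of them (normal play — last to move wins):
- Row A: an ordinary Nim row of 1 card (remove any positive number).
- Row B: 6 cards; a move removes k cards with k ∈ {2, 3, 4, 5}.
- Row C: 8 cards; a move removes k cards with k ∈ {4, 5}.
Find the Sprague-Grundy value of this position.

Row A is a plain Nim row of size 1, so its Grundy value is 1.
Build the Grundy sequence for row B with g(k) = mex{g(k−s) : s ∈ {2, 3, 4, 5}, s ≤ k}:
k:     0  1  2  3  4  5  6
g(k):  0  0  1  1  2  2  3
So g(6) = 3.
Grundy values for row C (subtraction set {4, 5}):
k:     0  1  2  3  4  5  6  7  8
g(k):  0  0  0  0  1  1  1  1  2
So g(8) = 2.
By the Sprague-Grundy theorem, the Grundy value of a sum of independent games is the XOR of the component values.
Combined value = 1 XOR 3 XOR 2 = 0.

0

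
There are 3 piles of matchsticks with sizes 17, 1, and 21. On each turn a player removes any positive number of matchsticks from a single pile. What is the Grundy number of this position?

5

Bitwise XOR of the heap sizes:
  10001  (17)
  00001  (1)
  10101  (21)
  -----
  00101  (5)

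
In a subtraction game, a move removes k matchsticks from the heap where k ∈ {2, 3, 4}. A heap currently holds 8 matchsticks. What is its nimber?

1

Build the Grundy sequence with g(k) = mex{g(k−s) : s ∈ {2, 3, 4}, s ≤ k}:
g(0) = mex{} = 0
g(1) = mex{} = 0
g(2) = mex{0} = 1
g(3) = mex{0} = 1
g(4) = mex{0,1} = 2
g(5) = mex{0,1} = 2
g(6) = mex{1,2} = 0
g(7) = mex{1,2} = 0
g(8) = mex{0,2} = 1
So g(8) = 1.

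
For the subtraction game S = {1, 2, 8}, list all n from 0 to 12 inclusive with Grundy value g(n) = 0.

0, 3, 6, 9, 12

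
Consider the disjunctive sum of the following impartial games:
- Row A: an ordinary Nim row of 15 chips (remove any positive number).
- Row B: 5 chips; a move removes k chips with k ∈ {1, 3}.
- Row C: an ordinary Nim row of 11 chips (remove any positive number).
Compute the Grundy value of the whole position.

Row A is a plain Nim row of size 15, so its Grundy value is 15.
Build the Grundy sequence for row B with g(k) = mex{g(k−s) : s ∈ {1, 3}, s ≤ k}:
k:     0  1  2  3  4  5
g(k):  0  1  0  1  0  1
So g(5) = 1.
Row C is a plain Nim row of size 11, so its Grundy value is 11.
By the Sprague-Grundy theorem, the Grundy value of a sum of independent games is the XOR of the component values.
Combined value = 15 XOR 1 XOR 11 = 5.

5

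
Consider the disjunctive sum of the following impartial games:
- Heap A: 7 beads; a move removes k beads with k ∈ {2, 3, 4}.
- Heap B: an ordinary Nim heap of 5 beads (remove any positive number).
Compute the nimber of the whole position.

5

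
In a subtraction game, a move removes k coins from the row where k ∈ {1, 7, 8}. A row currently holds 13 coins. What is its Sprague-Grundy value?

3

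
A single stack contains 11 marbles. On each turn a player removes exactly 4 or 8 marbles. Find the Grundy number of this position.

2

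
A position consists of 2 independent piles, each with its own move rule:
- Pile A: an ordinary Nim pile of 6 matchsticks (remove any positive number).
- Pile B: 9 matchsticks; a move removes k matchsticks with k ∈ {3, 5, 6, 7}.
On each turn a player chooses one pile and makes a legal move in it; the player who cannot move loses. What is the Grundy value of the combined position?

5

Pile A is a plain Nim pile of size 6, so its Grundy value is 6.
For pile B, compute g(0), g(1), … with moves {3, 5, 6, 7}:
g(0) = mex{} = 0
g(1) = mex{} = 0
g(2) = mex{} = 0
g(3) = mex{0} = 1
g(4) = mex{0} = 1
g(5) = mex{0} = 1
g(6) = mex{0,1} = 2
g(7) = mex{0,1} = 2
g(8) = mex{0,1} = 2
g(9) = mex{0,1,2} = 3
So g(9) = 3.
By the Sprague-Grundy theorem, the Grundy value of a sum of independent games is the XOR of the component values.
Combined value = 6 ⊕ 3 = 5.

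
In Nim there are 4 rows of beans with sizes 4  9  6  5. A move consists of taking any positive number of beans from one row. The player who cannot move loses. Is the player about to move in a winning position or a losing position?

In binary:
  0100  (4)
  1001  (9)
  0110  (6)
  0101  (5)
  ----
  1110  (14)
The nim-sum is 14 ≠ 0, so this is an N-position: the player to move can win.

Winning position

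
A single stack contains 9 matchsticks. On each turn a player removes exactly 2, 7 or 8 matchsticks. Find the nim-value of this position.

2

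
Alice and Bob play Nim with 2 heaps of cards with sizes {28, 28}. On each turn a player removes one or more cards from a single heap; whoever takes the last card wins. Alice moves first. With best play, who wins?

Bob wins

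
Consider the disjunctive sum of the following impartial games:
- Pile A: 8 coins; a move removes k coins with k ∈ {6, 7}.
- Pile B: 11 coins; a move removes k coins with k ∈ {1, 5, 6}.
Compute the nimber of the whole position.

1

Grundy values for pile A (subtraction set {6, 7}):
g(0) = mex{} = 0
g(1) = mex{} = 0
g(2) = mex{} = 0
g(3) = mex{} = 0
g(4) = mex{} = 0
g(5) = mex{} = 0
g(6) = mex{0} = 1
g(7) = mex{0} = 1
g(8) = mex{0} = 1
So g(8) = 1.
Grundy values for pile B (subtraction set {1, 5, 6}):
k:     0  1  2  3  4  5  6  7  8  9 10 11
g(k):  0  1  0  1  0  1  2  3  2  3  2  0
So g(11) = 0.
By the Sprague-Grundy theorem, the Grundy value of a sum of independent games is the XOR of the component values.
Combined value = 1 XOR 0 = 1.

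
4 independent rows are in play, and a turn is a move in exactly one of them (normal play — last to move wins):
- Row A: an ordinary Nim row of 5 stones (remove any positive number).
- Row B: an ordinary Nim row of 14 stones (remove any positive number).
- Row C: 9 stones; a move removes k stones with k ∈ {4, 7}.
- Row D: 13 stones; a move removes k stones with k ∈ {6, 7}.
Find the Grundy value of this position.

9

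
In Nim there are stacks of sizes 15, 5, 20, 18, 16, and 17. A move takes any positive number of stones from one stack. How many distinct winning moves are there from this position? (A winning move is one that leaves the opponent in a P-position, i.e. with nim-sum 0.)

Compute the nim-sum pairwise:
15 XOR 5 = 10
10 XOR 20 = 30
30 XOR 18 = 12
12 XOR 16 = 28
28 XOR 17 = 13
The overall nim-sum is X = 13. A stack of size p has a winning move iff p XOR X < p (reduce it to p XOR X).
  15: 15 XOR 13 = 2 < 15 — winning move (to 2).
  5: 5 XOR 13 = 8 ≥ 5 — no move.
  20: 20 XOR 13 = 25 ≥ 20 — no move.
  18: 18 XOR 13 = 31 ≥ 18 — no move.
  16: 16 XOR 13 = 29 ≥ 16 — no move.
  17: 17 XOR 13 = 28 ≥ 17 — no move.
That gives 1 winning move.

1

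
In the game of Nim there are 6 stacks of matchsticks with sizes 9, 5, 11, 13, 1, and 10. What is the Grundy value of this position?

1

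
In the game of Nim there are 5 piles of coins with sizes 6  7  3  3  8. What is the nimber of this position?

9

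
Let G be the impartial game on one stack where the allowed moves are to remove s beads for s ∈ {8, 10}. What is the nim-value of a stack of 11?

Grundy values for subtraction set {8, 10}:
k:     0  1  2  3  4  5  6  7  8  9 10 11
g(k):  0  0  0  0  0  0  0  0  1  1  1  1
So g(11) = 1.

1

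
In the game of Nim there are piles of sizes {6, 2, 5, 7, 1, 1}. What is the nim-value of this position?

Nim-sum: 6 ^ 2 ^ 5 ^ 7 ^ 1 ^ 1 = 6.

6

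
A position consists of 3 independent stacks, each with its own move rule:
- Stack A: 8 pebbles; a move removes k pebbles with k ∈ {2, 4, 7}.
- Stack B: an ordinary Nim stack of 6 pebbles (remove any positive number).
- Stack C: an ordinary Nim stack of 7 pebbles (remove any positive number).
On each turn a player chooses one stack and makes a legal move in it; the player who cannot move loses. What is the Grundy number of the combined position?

0

For stack A, compute g(0), g(1), … with moves {2, 4, 7}:
k:     0  1  2  3  4  5  6  7  8
g(k):  0  0  1  1  2  2  0  3  1
So g(8) = 1.
Stack B is a plain Nim stack of size 6, so its Grundy value is 6.
Stack C is a plain Nim stack of size 7, so its Grundy value is 7.
By the Sprague-Grundy theorem, the Grundy value of a sum of independent games is the XOR of the component values.
Combined value = 1 XOR 6 XOR 7 = 0.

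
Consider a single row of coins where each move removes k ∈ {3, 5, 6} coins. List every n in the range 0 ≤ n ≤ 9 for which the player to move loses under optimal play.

Compute g(0), g(1), … for moves {3, 5, 6}:
k:     0  1  2  3  4  5  6  7  8  9
g(k):  0  0  0  1  1  1  2  2  2  0
The P-positions (g = 0) in 0..9 are 0, 1, 2, 9.

0, 1, 2, 9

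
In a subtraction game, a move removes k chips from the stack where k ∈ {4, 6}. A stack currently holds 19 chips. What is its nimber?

2

Compute g(0), g(1), … for moves {4, 6}:
k:     0  1  2  3  4  5  6  7  8  9 10 11 12 13 14 15 16 17 18 19
g(k):  0  0  0  0  1  1  1  1  2  2  0  0  0  0  1  1  1  1  2  2
So g(19) = 2.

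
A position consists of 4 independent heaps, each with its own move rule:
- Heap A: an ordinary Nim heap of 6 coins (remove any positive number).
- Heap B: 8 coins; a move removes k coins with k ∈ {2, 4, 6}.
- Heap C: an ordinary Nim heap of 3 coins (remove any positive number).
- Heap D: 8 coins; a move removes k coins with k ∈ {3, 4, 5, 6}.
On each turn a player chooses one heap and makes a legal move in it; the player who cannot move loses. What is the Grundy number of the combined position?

7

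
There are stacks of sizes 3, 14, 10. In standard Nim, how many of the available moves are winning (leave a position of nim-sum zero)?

Compute the nim-sum pairwise:
3 ^ 14 = 13
13 ^ 10 = 7
The overall nim-sum is X = 7. A stack of size p has a winning move iff p XOR X < p (reduce it to p XOR X).
  3: 3 XOR 7 = 4 ≥ 3 — no move.
  14: 14 XOR 7 = 9 < 14 — winning move (to 9).
  10: 10 XOR 7 = 13 ≥ 10 — no move.
That gives 1 winning move.

1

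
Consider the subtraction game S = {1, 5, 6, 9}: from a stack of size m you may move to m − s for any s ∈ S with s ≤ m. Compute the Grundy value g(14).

0

Compute g(0), g(1), … for moves {1, 5, 6, 9}:
g(0) = mex{} = 0
g(1) = mex{0} = 1
g(2) = mex{1} = 0
g(3) = mex{0} = 1
g(4) = mex{1} = 0
g(5) = mex{0} = 1
g(6) = mex{0,1} = 2
g(7) = mex{0,1,2} = 3
g(8) = mex{0,1,3} = 2
g(9) = mex{0,1,2} = 3
g(10) = mex{0,1,3} = 2
g(11) = mex{0,1,2} = 3
g(12) = mex{1,2,3} = 0
g(13) = mex{0,2,3} = 1
g(14) = mex{1,2,3} = 0
So g(14) = 0.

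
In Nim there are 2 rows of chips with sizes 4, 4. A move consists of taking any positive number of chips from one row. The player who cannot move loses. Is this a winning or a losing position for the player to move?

Compute the nim-sum pairwise:
4 XOR 4 = 0
The nim-sum is 0, so this is a P-position: the player to move is in a losing position under optimal play.

Losing position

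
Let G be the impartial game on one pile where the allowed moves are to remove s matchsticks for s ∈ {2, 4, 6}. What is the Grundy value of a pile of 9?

Grundy values for subtraction set {2, 4, 6}:
g(0) = mex{} = 0
g(1) = mex{} = 0
g(2) = mex{0} = 1
g(3) = mex{0} = 1
g(4) = mex{0,1} = 2
g(5) = mex{0,1} = 2
g(6) = mex{0,1,2} = 3
g(7) = mex{0,1,2} = 3
g(8) = mex{1,2,3} = 0
g(9) = mex{1,2,3} = 0
So g(9) = 0.

0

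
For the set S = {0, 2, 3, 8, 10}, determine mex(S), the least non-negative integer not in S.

0 is in the set but 1 is not, so the mex is 1.

1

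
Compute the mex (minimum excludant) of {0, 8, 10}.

0 is in the set but 1 is not, so the mex is 1.

1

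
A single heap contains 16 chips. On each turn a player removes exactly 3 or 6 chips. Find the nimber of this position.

Compute g(0), g(1), … for moves {3, 6}:
k:     0  1  2  3  4  5  6  7  8  9 10 11 12 13 14 15 16
g(k):  0  0  0  1  1  1  2  2  2  0  0  0  1  1  1  2  2
So g(16) = 2.

2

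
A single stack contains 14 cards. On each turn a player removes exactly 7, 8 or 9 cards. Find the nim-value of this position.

2

Compute g(0), g(1), … for moves {7, 8, 9}:
g(0) = mex{} = 0
g(1) = mex{} = 0
g(2) = mex{} = 0
g(3) = mex{} = 0
g(4) = mex{} = 0
g(5) = mex{} = 0
g(6) = mex{} = 0
g(7) = mex{0} = 1
g(8) = mex{0} = 1
g(9) = mex{0} = 1
g(10) = mex{0} = 1
g(11) = mex{0} = 1
g(12) = mex{0} = 1
g(13) = mex{0} = 1
g(14) = mex{0,1} = 2
So g(14) = 2.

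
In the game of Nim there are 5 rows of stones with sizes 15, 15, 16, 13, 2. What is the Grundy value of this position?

31

Compute the nim-sum pairwise:
15 ^ 15 = 0
0 ^ 16 = 16
16 ^ 13 = 29
29 ^ 2 = 31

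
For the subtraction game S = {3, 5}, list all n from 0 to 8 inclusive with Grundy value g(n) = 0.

0, 1, 2, 8

Grundy values for subtraction set {3, 5}:
g(0) = mex{} = 0
g(1) = mex{} = 0
g(2) = mex{} = 0
g(3) = mex{0} = 1
g(4) = mex{0} = 1
g(5) = mex{0} = 1
g(6) = mex{0,1} = 2
g(7) = mex{0,1} = 2
g(8) = mex{1} = 0
The P-positions (g = 0) in 0..8 are 0, 1, 2, 8.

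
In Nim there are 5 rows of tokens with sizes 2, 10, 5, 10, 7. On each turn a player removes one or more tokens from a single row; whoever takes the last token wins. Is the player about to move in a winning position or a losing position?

Nim-sum: 2 ^ 10 ^ 5 ^ 10 ^ 7 = 0.
The nim-sum is 0, so this is a P-position: the player to move is in a losing position under optimal play.

Losing position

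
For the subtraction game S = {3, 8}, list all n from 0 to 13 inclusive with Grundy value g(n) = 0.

Build the Grundy sequence with g(k) = mex{g(k−s) : s ∈ {3, 8}, s ≤ k}:
k:     0  1  2  3  4  5  6  7  8  9 10 11 12 13
g(k):  0  0  0  1  1  1  0  0  2  1  1  0  0  0
The P-positions (g = 0) in 0..13 are 0, 1, 2, 6, 7, 11, 12, 13.

0, 1, 2, 6, 7, 11, 12, 13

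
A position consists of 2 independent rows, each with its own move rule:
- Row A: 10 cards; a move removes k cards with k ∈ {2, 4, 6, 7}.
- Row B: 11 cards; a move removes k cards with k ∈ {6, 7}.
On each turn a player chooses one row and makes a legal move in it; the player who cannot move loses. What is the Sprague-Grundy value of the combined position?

1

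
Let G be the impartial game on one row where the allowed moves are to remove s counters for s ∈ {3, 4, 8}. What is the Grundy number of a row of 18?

2

Grundy values for subtraction set {3, 4, 8}:
k:     0  1  2  3  4  5  6  7  8  9 10 11 12 13 14 15 16 17 18
g(k):  0  0  0  1  1  1  2  0  2  3  1  3  0  0  0  1  1  1  2
So g(18) = 2.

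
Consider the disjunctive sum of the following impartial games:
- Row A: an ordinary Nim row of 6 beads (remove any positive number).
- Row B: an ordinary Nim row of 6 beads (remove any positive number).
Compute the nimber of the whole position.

Row A is a plain Nim row of size 6, so its Grundy value is 6.
Row B is a plain Nim row of size 6, so its Grundy value is 6.
The value of a disjunctive sum is the nim-sum of the parts.
Combined value = 6 ⊕ 6 = 0.

0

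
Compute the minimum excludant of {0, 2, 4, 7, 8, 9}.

1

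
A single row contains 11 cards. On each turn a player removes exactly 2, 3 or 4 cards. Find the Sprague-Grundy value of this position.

Compute g(0), g(1), … for moves {2, 3, 4}:
k:     0  1  2  3  4  5  6  7  8  9 10 11
g(k):  0  0  1  1  2  2  0  0  1  1  2  2
So g(11) = 2.

2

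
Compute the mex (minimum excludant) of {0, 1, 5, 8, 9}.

2

The values 0, 1 are all present; 2 is the first non-negative integer missing from the set.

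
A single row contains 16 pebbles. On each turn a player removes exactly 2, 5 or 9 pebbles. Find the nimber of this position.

Compute g(0), g(1), … for moves {2, 5, 9}:
k:     0  1  2  3  4  5  6  7  8  9 10 11 12 13 14 15 16
g(k):  0  0  1  1  0  2  1  0  0  1  1  0  2  1  0  0  1
So g(16) = 1.

1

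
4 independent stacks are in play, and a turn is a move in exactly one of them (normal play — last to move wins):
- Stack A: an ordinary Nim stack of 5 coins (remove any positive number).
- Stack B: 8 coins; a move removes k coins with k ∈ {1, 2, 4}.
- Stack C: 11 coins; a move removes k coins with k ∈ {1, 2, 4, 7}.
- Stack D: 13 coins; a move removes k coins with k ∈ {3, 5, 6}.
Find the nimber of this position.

Stack A is a plain Nim stack of size 5, so its Grundy value is 5.
Build the Grundy sequence for stack B with g(k) = mex{g(k−s) : s ∈ {1, 2, 4}, s ≤ k}:
k:     0  1  2  3  4  5  6  7  8
g(k):  0  1  2  0  1  2  0  1  2
So g(8) = 2.
For stack C, compute g(0), g(1), … with moves {1, 2, 4, 7}:
k:     0  1  2  3  4  5  6  7  8  9 10 11
g(k):  0  1  2  0  1  2  0  1  2  0  1  2
So g(11) = 2.
Build the Grundy sequence for stack D with g(k) = mex{g(k−s) : s ∈ {3, 5, 6}, s ≤ k}:
g(0) = mex{} = 0
g(1) = mex{} = 0
g(2) = mex{} = 0
g(3) = mex{0} = 1
g(4) = mex{0} = 1
g(5) = mex{0} = 1
g(6) = mex{0,1} = 2
g(7) = mex{0,1} = 2
g(8) = mex{0,1} = 2
g(9) = mex{1,2} = 0
g(10) = mex{1,2} = 0
g(11) = mex{1,2} = 0
g(12) = mex{0,2} = 1
g(13) = mex{0,2} = 1
So g(13) = 1.
By the Sprague-Grundy theorem, the Grundy value of a sum of independent games is the XOR of the component values.
Combined value = 5 ⊕ 2 ⊕ 2 ⊕ 1 = 4.

4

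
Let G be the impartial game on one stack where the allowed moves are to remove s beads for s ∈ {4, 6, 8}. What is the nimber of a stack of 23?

2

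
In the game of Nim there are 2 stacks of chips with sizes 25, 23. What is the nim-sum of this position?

Nim-sum: 25 ⊕ 23 = 14.

14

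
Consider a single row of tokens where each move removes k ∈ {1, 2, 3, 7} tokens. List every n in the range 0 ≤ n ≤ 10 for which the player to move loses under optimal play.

0, 4, 8

Build the Grundy sequence with g(k) = mex{g(k−s) : s ∈ {1, 2, 3, 7}, s ≤ k}:
g(0) = mex{} = 0
g(1) = mex{0} = 1
g(2) = mex{0,1} = 2
g(3) = mex{0,1,2} = 3
g(4) = mex{1,2,3} = 0
g(5) = mex{0,2,3} = 1
g(6) = mex{0,1,3} = 2
g(7) = mex{0,1,2} = 3
g(8) = mex{1,2,3} = 0
g(9) = mex{0,2,3} = 1
g(10) = mex{0,1,3} = 2
The P-positions (g = 0) in 0..10 are 0, 4, 8.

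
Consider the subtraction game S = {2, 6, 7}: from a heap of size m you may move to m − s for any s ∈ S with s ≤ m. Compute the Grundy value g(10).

Build the Grundy sequence with g(k) = mex{g(k−s) : s ∈ {2, 6, 7}, s ≤ k}:
k:     0  1  2  3  4  5  6  7  8  9 10
g(k):  0  0  1  1  0  0  1  1  2  0  3
So g(10) = 3.

3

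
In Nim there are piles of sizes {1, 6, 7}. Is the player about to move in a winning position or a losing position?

Losing position

Compute the nim-sum pairwise:
1 ^ 6 = 7
7 ^ 7 = 0
The nim-sum is 0, so this is a P-position: the player to move is in a losing position under optimal play.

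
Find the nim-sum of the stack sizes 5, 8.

13

In binary:
  0101  (5)
  1000  (8)
  ----
  1101  (13)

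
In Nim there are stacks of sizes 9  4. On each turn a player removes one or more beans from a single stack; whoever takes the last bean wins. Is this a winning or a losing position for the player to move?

Winning position

Nim-sum: 9 ^ 4 = 13.
The nim-sum is 13 ≠ 0, so this is an N-position: the player to move can win.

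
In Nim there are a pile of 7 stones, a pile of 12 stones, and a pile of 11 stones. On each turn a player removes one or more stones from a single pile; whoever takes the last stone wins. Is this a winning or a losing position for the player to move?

Nim-sum: 7 ^ 12 ^ 11 = 0.
The nim-sum is 0, so this is a P-position: the player to move is in a losing position under optimal play.

Losing position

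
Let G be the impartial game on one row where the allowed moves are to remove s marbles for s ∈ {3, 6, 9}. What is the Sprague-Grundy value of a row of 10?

3

Build the Grundy sequence with g(k) = mex{g(k−s) : s ∈ {3, 6, 9}, s ≤ k}:
k:     0  1  2  3  4  5  6  7  8  9 10
g(k):  0  0  0  1  1  1  2  2  2  3  3
So g(10) = 3.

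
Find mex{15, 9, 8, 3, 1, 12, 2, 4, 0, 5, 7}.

The values 0, 1, 2, 3, 4, 5 are all present; 6 is the first non-negative integer missing from the set.

6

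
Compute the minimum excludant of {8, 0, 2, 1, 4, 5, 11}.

The values 0, 1, 2 are all present; 3 is the first non-negative integer missing from the set.

3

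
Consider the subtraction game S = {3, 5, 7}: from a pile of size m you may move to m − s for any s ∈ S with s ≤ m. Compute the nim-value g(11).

Compute g(0), g(1), … for moves {3, 5, 7}:
g(0) = mex{} = 0
g(1) = mex{} = 0
g(2) = mex{} = 0
g(3) = mex{0} = 1
g(4) = mex{0} = 1
g(5) = mex{0} = 1
g(6) = mex{0,1} = 2
g(7) = mex{0,1} = 2
g(8) = mex{0,1} = 2
g(9) = mex{0,1,2} = 3
g(10) = mex{1,2} = 0
g(11) = mex{1,2} = 0
So g(11) = 0.

0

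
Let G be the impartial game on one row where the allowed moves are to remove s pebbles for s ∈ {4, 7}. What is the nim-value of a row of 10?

Build the Grundy sequence with g(k) = mex{g(k−s) : s ∈ {4, 7}, s ≤ k}:
g(0) = mex{} = 0
g(1) = mex{} = 0
g(2) = mex{} = 0
g(3) = mex{} = 0
g(4) = mex{0} = 1
g(5) = mex{0} = 1
g(6) = mex{0} = 1
g(7) = mex{0} = 1
g(8) = mex{0,1} = 2
g(9) = mex{0,1} = 2
g(10) = mex{0,1} = 2
So g(10) = 2.

2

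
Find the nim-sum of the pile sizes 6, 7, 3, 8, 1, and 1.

Compute the nim-sum pairwise:
6 ^ 7 = 1
1 ^ 3 = 2
2 ^ 8 = 10
10 ^ 1 = 11
11 ^ 1 = 10

10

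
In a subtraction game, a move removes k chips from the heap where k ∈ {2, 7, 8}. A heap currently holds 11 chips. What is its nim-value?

3

Compute g(0), g(1), … for moves {2, 7, 8}:
g(0) = mex{} = 0
g(1) = mex{} = 0
g(2) = mex{0} = 1
g(3) = mex{0} = 1
g(4) = mex{1} = 0
g(5) = mex{1} = 0
g(6) = mex{0} = 1
g(7) = mex{0} = 1
g(8) = mex{0,1} = 2
g(9) = mex{0,1} = 2
g(10) = mex{1,2} = 0
g(11) = mex{0,1,2} = 3
So g(11) = 3.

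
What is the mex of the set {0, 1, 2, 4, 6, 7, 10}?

3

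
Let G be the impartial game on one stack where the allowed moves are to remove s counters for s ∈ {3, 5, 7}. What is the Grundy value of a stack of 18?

2

Compute g(0), g(1), … for moves {3, 5, 7}:
k:     0  1  2  3  4  5  6  7  8  9 10 11 12 13 14 15 16 17 18
g(k):  0  0  0  1  1  1  2  2  2  3  0  0  0  1  1  1  2  2  2
So g(18) = 2.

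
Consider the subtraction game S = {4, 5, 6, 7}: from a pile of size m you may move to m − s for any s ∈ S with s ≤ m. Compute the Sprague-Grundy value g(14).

Grundy values for subtraction set {4, 5, 6, 7}:
k:     0  1  2  3  4  5  6  7  8  9 10 11 12 13 14
g(k):  0  0  0  0  1  1  1  1  2  2  2  0  0  0  0
So g(14) = 0.

0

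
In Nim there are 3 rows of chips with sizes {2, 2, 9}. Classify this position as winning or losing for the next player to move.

Winning position

Compute the nim-sum pairwise:
2 XOR 2 = 0
0 XOR 9 = 9
The nim-sum is 9 ≠ 0, so this is an N-position: the player to move can win.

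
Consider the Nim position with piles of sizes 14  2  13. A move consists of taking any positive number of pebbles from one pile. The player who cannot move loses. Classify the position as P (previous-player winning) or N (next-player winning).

Compute the nim-sum pairwise:
14 ⊕ 2 = 12
12 ⊕ 13 = 1
The nim-sum is 1 ≠ 0, so this is an N-position: the player to move can win.

N-position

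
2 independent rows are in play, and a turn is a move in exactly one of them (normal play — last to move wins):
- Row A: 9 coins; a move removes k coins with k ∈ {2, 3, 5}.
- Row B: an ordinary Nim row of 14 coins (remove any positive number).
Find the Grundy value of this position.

Grundy values for row A (subtraction set {2, 3, 5}):
k:     0  1  2  3  4  5  6  7  8  9
g(k):  0  0  1  1  2  2  3  0  0  1
So g(9) = 1.
Row B is a plain Nim row of size 14, so its Grundy value is 14.
By the Sprague-Grundy theorem, the Grundy value of a sum of independent games is the XOR of the component values.
Combined value = 1 ⊕ 14 = 15.

15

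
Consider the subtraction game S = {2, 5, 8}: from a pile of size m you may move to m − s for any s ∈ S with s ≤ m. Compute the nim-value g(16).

1

Grundy values for subtraction set {2, 5, 8}:
k:     0  1  2  3  4  5  6  7  8  9 10 11 12 13 14 15 16
g(k):  0  0  1  1  0  2  1  0  2  1  0  0  1  1  0  2  1
So g(16) = 1.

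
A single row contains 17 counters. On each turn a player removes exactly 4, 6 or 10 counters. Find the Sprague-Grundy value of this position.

Grundy values for subtraction set {4, 6, 10}:
k:     0  1  2  3  4  5  6  7  8  9 10 11 12 13 14 15 16 17
g(k):  0  0  0  0  1  1  1  1  2  2  2  2  3  3  0  0  0  0
So g(17) = 0.

0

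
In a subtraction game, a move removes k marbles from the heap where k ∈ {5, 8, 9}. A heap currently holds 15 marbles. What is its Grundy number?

0

Grundy values for subtraction set {5, 8, 9}:
k:     0  1  2  3  4  5  6  7  8  9 10 11 12 13 14 15
g(k):  0  0  0  0  0  1  1  1  1  1  2  2  2  2  0  0
So g(15) = 0.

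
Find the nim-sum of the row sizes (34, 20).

54

Compute the nim-sum pairwise:
34 ⊕ 20 = 54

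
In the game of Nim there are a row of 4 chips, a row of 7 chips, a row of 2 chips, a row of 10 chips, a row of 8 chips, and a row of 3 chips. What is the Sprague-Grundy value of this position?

In binary:
  0100  (4)
  0111  (7)
  0010  (2)
  1010  (10)
  1000  (8)
  0011  (3)
  ----
  0000  (0)

0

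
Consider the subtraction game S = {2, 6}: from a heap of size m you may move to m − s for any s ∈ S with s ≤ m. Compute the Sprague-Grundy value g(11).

Compute g(0), g(1), … for moves {2, 6}:
k:     0  1  2  3  4  5  6  7  8  9 10 11
g(k):  0  0  1  1  0  0  1  1  0  0  1  1
So g(11) = 1.

1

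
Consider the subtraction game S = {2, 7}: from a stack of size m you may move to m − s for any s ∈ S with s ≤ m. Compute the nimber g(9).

0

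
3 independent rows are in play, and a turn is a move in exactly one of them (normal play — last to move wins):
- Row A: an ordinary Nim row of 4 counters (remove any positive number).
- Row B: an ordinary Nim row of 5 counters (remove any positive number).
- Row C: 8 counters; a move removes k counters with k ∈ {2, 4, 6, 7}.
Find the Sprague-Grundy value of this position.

Row A is a plain Nim row of size 4, so its Grundy value is 4.
Row B is a plain Nim row of size 5, so its Grundy value is 5.
For row C, compute g(0), g(1), … with moves {2, 4, 6, 7}:
k:     0  1  2  3  4  5  6  7  8
g(k):  0  0  1  1  2  2  3  3  4
So g(8) = 4.
The value of a disjunctive sum is the nim-sum of the parts.
Combined value = 4 XOR 5 XOR 4 = 5.

5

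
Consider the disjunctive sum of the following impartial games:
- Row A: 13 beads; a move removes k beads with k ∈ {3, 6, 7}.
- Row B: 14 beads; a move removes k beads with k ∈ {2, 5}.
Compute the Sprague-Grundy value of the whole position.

1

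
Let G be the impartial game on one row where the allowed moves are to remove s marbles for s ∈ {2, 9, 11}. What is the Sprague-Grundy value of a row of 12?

Build the Grundy sequence with g(k) = mex{g(k−s) : s ∈ {2, 9, 11}, s ≤ k}:
k:     0  1  2  3  4  5  6  7  8  9 10 11 12
g(k):  0  0  1  1  0  0  1  1  0  2  1  3  2
So g(12) = 2.

2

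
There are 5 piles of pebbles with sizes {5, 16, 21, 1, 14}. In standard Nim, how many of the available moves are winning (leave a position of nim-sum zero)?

1

Nim-sum: 5 XOR 16 XOR 21 XOR 1 XOR 14 = 15.
The overall nim-sum is X = 15. A pile of size p has a winning move iff p XOR X < p (reduce it to p XOR X).
  5: 5 XOR 15 = 10 ≥ 5 — no move.
  16: 16 XOR 15 = 31 ≥ 16 — no move.
  21: 21 XOR 15 = 26 ≥ 21 — no move.
  1: 1 XOR 15 = 14 ≥ 1 — no move.
  14: 14 XOR 15 = 1 < 14 — winning move (to 1).
That gives 1 winning move.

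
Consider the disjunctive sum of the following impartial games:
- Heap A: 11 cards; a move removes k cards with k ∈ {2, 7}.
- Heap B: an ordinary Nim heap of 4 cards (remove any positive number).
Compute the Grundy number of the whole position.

Grundy values for heap A (subtraction set {2, 7}):
g(0) = mex{} = 0
g(1) = mex{} = 0
g(2) = mex{0} = 1
g(3) = mex{0} = 1
g(4) = mex{1} = 0
g(5) = mex{1} = 0
g(6) = mex{0} = 1
g(7) = mex{0} = 1
g(8) = mex{0,1} = 2
g(9) = mex{1} = 0
g(10) = mex{1,2} = 0
g(11) = mex{0} = 1
So g(11) = 1.
Heap B is a plain Nim heap of size 4, so its Grundy value is 4.
By the Sprague-Grundy theorem, the Grundy value of a sum of independent games is the XOR of the component values.
Combined value = 1 ⊕ 4 = 5.

5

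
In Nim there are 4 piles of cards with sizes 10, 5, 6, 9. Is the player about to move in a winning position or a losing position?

Losing position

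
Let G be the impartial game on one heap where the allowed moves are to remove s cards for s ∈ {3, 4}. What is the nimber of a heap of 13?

2

Grundy values for subtraction set {3, 4}:
g(0) = mex{} = 0
g(1) = mex{} = 0
g(2) = mex{} = 0
g(3) = mex{0} = 1
g(4) = mex{0} = 1
g(5) = mex{0} = 1
g(6) = mex{0,1} = 2
g(7) = mex{1} = 0
g(8) = mex{1} = 0
g(9) = mex{1,2} = 0
g(10) = mex{0,2} = 1
g(11) = mex{0} = 1
g(12) = mex{0} = 1
g(13) = mex{0,1} = 2
So g(13) = 2.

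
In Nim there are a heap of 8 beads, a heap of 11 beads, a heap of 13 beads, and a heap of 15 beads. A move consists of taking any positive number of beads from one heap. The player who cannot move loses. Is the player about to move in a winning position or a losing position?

Winning position

Compute the nim-sum pairwise:
8 ⊕ 11 = 3
3 ⊕ 13 = 14
14 ⊕ 15 = 1
The nim-sum is 1 ≠ 0, so this is an N-position: the player to move can win.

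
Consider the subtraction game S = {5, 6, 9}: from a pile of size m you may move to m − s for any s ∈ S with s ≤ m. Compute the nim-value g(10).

Grundy values for subtraction set {5, 6, 9}:
g(0) = mex{} = 0
g(1) = mex{} = 0
g(2) = mex{} = 0
g(3) = mex{} = 0
g(4) = mex{} = 0
g(5) = mex{0} = 1
g(6) = mex{0} = 1
g(7) = mex{0} = 1
g(8) = mex{0} = 1
g(9) = mex{0} = 1
g(10) = mex{0,1} = 2
So g(10) = 2.

2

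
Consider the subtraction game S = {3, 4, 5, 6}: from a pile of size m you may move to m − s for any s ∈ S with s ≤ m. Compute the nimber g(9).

0

Compute g(0), g(1), … for moves {3, 4, 5, 6}:
k:     0  1  2  3  4  5  6  7  8  9
g(k):  0  0  0  1  1  1  2  2  2  0
So g(9) = 0.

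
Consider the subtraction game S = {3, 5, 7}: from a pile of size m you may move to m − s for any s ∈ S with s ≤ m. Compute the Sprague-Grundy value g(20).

0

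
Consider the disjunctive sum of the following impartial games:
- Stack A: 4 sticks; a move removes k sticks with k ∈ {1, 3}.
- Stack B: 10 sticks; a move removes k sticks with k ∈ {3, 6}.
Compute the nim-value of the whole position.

Build the Grundy sequence for stack A with g(k) = mex{g(k−s) : s ∈ {1, 3}, s ≤ k}:
k:     0  1  2  3  4
g(k):  0  1  0  1  0
So g(4) = 0.
For stack B, compute g(0), g(1), … with moves {3, 6}:
k:     0  1  2  3  4  5  6  7  8  9 10
g(k):  0  0  0  1  1  1  2  2  2  0  0
So g(10) = 0.
The value of a disjunctive sum is the nim-sum of the parts.
Combined value = 0 ⊕ 0 = 0.

0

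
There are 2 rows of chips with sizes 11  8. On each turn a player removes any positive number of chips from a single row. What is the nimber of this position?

3

Nim-sum: 11 ^ 8 = 3.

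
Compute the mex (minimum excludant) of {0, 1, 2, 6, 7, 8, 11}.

The values 0, 1, 2 are all present; 3 is the first non-negative integer missing from the set.

3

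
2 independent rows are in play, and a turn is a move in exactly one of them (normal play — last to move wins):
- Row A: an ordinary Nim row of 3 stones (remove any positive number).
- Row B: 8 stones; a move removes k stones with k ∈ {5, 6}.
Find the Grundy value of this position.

Row A is a plain Nim row of size 3, so its Grundy value is 3.
Build the Grundy sequence for row B with g(k) = mex{g(k−s) : s ∈ {5, 6}, s ≤ k}:
k:     0  1  2  3  4  5  6  7  8
g(k):  0  0  0  0  0  1  1  1  1
So g(8) = 1.
The value of a disjunctive sum is the nim-sum of the parts.
Combined value = 3 ⊕ 1 = 2.

2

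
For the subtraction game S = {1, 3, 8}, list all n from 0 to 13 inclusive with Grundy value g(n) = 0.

0, 2, 4, 6, 11, 13

Compute g(0), g(1), … for moves {1, 3, 8}:
k:     0  1  2  3  4  5  6  7  8  9 10 11 12 13
g(k):  0  1  0  1  0  1  0  1  2  3  2  0  1  0
The P-positions (g = 0) in 0..13 are 0, 2, 4, 6, 11, 13.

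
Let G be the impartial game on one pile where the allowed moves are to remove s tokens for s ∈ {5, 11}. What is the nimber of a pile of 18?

0

Compute g(0), g(1), … for moves {5, 11}:
k:     0  1  2  3  4  5  6  7  8  9 10 11 12 13 14 15 16 17 18
g(k):  0  0  0  0  0  1  1  1  1  1  0  2  2  2  2  1  0  0  0
So g(18) = 0.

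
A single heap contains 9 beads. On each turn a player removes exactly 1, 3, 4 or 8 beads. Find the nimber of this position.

Compute g(0), g(1), … for moves {1, 3, 4, 8}:
k:     0  1  2  3  4  5  6  7  8  9
g(k):  0  1  0  1  2  3  2  0  1  0
So g(9) = 0.

0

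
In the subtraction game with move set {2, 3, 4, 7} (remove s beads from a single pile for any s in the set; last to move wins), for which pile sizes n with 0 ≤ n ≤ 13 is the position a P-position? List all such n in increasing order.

0, 1, 6, 11, 12

Compute g(0), g(1), … for moves {2, 3, 4, 7}:
k:     0  1  2  3  4  5  6  7  8  9 10 11 12 13
g(k):  0  0  1  1  2  2  0  3  1  4  2  0  0  1
The P-positions (g = 0) in 0..13 are 0, 1, 6, 11, 12.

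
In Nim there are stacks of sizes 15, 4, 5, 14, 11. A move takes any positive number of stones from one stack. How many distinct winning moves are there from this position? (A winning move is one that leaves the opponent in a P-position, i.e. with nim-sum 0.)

3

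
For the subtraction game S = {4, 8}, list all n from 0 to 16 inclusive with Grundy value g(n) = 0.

0, 1, 2, 3, 12, 13, 14, 15

Compute g(0), g(1), … for moves {4, 8}:
k:     0  1  2  3  4  5  6  7  8  9 10 11 12 13 14 15 16
g(k):  0  0  0  0  1  1  1  1  2  2  2  2  0  0  0  0  1
The P-positions (g = 0) in 0..16 are 0, 1, 2, 3, 12, 13, 14, 15.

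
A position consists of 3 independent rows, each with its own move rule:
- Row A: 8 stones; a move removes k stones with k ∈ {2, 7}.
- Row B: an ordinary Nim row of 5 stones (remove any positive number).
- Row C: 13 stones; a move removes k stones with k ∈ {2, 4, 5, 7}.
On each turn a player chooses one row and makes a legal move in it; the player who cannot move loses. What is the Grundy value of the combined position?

5

Grundy values for row A (subtraction set {2, 7}):
g(0) = mex{} = 0
g(1) = mex{} = 0
g(2) = mex{0} = 1
g(3) = mex{0} = 1
g(4) = mex{1} = 0
g(5) = mex{1} = 0
g(6) = mex{0} = 1
g(7) = mex{0} = 1
g(8) = mex{0,1} = 2
So g(8) = 2.
Row B is a plain Nim row of size 5, so its Grundy value is 5.
Grundy values for row C (subtraction set {2, 4, 5, 7}):
g(0) = mex{} = 0
g(1) = mex{} = 0
g(2) = mex{0} = 1
g(3) = mex{0} = 1
g(4) = mex{0,1} = 2
g(5) = mex{0,1} = 2
g(6) = mex{0,1,2} = 3
g(7) = mex{0,1,2} = 3
g(8) = mex{0,1,2,3} = 4
g(9) = mex{1,2,3} = 0
g(10) = mex{1,2,3,4} = 0
g(11) = mex{0,2,3} = 1
g(12) = mex{0,2,3,4} = 1
g(13) = mex{0,1,3,4} = 2
So g(13) = 2.
By the Sprague-Grundy theorem, the Grundy value of a sum of independent games is the XOR of the component values.
Combined value = 2 XOR 5 XOR 2 = 5.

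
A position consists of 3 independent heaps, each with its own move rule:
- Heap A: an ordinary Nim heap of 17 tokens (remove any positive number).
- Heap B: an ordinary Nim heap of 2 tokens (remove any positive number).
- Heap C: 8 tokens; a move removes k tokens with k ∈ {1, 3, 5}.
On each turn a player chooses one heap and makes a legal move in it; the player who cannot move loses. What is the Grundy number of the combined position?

Heap A is a plain Nim heap of size 17, so its Grundy value is 17.
Heap B is a plain Nim heap of size 2, so its Grundy value is 2.
For heap C, compute g(0), g(1), … with moves {1, 3, 5}:
k:     0  1  2  3  4  5  6  7  8
g(k):  0  1  0  1  0  1  0  1  0
So g(8) = 0.
The value of a disjunctive sum is the nim-sum of the parts.
Combined value = 17 ⊕ 2 ⊕ 0 = 19.

19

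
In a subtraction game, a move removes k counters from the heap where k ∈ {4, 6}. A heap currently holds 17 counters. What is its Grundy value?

1

Grundy values for subtraction set {4, 6}:
k:     0  1  2  3  4  5  6  7  8  9 10 11 12 13 14 15 16 17
g(k):  0  0  0  0  1  1  1  1  2  2  0  0  0  0  1  1  1  1
So g(17) = 1.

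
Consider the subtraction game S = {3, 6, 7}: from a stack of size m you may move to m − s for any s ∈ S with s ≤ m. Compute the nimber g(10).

Compute g(0), g(1), … for moves {3, 6, 7}:
k:     0  1  2  3  4  5  6  7  8  9 10
g(k):  0  0  0  1  1  1  2  2  2  3  0
So g(10) = 0.

0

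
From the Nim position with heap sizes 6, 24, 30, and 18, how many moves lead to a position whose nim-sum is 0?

3

Compute the nim-sum pairwise:
6 ^ 24 = 30
30 ^ 30 = 0
0 ^ 18 = 18
The overall nim-sum is X = 18. A heap of size p has a winning move iff p XOR X < p (reduce it to p XOR X).
  6: 6 XOR 18 = 20 ≥ 6 — no move.
  24: 24 XOR 18 = 10 < 24 — winning move (to 10).
  30: 30 XOR 18 = 12 < 30 — winning move (to 12).
  18: 18 XOR 18 = 0 < 18 — winning move (to 0).
That gives 3 winning moves.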